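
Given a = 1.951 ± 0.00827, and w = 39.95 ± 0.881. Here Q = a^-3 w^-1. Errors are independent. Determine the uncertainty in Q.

Relative error in a monomial: (δQ/Q)² = Σ (nᵢ · δxᵢ/xᵢ)².
  (-3·δa/a)² = (-3×0.00424)² = 0.000162;  (-1·δw/w)² = (-1×0.0221)² = 0.000486
δQ/Q = √(0.000648) = 0.0255
Q = 0.003371, so δQ = 0.0255 × 0.003371 = 8.58e-05.

8.58e-05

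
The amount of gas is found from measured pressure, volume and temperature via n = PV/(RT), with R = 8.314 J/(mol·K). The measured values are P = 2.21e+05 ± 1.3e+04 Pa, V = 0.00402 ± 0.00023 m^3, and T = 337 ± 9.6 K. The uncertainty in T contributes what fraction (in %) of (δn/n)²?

(δn/n)² = (1·δP/P)² + (1·δV/V)² + (-1·δT/T)²
  P term: (1×0.0588)² = 0.00346
  V term: (1×0.0572)² = 0.00327
  T term: (-1×0.0285)² = 0.000811
Total = 0.00755. Share from T = 0.000811/0.00755 = 0.108.

10.8%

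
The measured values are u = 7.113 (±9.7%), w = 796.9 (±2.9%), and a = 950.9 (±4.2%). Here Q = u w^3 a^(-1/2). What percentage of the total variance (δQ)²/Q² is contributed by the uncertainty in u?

(δQ/Q)² = (1·δu/u)² + (3·δw/w)² + (−½·δa/a)²
  u term: (1×0.0970)² = 0.00941
  w term: (3×0.0290)² = 0.00757
  a term: (-0.5×0.0420)² = 0.000441
Total = 0.0174. Share from u = 0.00941/0.0174 = 0.540.

54.0%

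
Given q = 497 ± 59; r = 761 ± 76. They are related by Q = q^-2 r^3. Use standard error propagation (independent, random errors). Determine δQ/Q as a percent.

38.2%

Products/powers → add relative errors in quadrature, weighted by exponent:
  (-2·δq/q)² = (-2×0.119)² = 0.0564;  (3·δr/r)² = (3×0.0999)² = 0.0898
δQ/Q = √(0.146) = 0.382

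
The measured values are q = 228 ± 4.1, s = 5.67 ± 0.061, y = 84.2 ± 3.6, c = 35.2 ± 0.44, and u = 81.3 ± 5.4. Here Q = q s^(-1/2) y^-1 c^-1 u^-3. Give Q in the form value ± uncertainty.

For a monomial Q ∝ q, s^(-1/2), y^-1, c^-1, u^-3, fractional errors add in quadrature:
  (1·δq/q)² = (1×0.0180)² = 0.000323;  (−½·δs/s)² = (-0.5×0.0108)² = 2.89e-05;  (-1·δy/y)² = (-1×0.0428)² = 0.00183;  (-1·δc/c)² = (-1×0.0125)² = 0.000156;  (-3·δu/u)² = (-3×0.0664)² = 0.0397
δQ/Q = √(0.0420) = 0.205
Q = 6.01e-08, so δQ = 0.205 × 6.01e-08 = 1.23e-08.

(6.01 ± 1.23) × 10^-8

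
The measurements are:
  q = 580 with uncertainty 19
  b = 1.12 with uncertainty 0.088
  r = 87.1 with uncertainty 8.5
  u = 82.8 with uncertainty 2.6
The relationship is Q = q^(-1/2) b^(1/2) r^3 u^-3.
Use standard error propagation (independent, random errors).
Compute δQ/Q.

For a monomial Q ∝ q^(-1/2), b^(1/2), r^3, u^-3, fractional errors add in quadrature:
  (−½·δq/q)² = (-0.5×0.0328)² = 0.000268;  (½·δb/b)² = (0.5×0.0786)² = 0.00154;  (3·δr/r)² = (3×0.0976)² = 0.0857;  (-3·δu/u)² = (-3×0.0314)² = 0.00887
δQ/Q = √(0.0964) = 0.310

0.310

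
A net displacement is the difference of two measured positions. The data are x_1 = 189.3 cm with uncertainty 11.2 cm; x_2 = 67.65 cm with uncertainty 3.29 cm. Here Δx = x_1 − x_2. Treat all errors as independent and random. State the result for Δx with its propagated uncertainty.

121.7 ± 11.7 cm

Sums and differences: (δΔx)² = Σ (cᵢ δxᵢ)².
  (δx_1)² = 125;  (δx_2)² = 10.8
δΔx = √(136) = 11.7 cm
Δx = 121.7 cm.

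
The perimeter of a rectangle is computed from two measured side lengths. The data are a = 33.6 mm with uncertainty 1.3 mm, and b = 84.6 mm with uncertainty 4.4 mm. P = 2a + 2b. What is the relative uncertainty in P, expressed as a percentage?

3.88%

For a sum/difference, combine absolute errors in quadrature:
  (2·δa)² = 6.76;  (2·δb)² = 77.4
δP = √(84.2) = 9.18 mm
P = 236 mm, so δP/P = 9.18/236 = 0.0388.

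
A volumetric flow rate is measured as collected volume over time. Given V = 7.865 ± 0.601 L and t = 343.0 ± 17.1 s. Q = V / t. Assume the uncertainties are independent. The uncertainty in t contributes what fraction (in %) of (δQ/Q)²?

(δQ/Q)² = (1·δV/V)² + (-1·δt/t)²
  V term: (1×0.0764)² = 0.00584
  t term: (-1×0.0499)² = 0.00249
Total = 0.00832. Share from t = 0.00249/0.00832 = 0.299.

29.9%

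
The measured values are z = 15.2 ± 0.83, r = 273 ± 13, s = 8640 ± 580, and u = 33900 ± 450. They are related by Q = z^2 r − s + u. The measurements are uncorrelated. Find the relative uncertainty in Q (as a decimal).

0.0855

Let p = z^2·r = 63100. δp/p = √((2·δz/z)² + (1·δr/r)²) = √(0.0119 + 0.00227) = 0.119, so δp = 7510.
Q = p − s + u: δQ = √(δp² + δs² + δu²) = √(5.65e+07 + 3.36e+05 + 2.02e+05) = 7550
Q = 88300, so δQ/Q = 7550/88300 = 0.0855.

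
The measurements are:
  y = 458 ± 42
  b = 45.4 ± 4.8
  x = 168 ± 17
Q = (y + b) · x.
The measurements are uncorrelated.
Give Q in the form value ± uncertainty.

Let u = y + b = 503. δu = √(δy² + δb²) = √(1760 + 23.0) = 42.3, so δu/u = 0.0840.
Q is then a monomial in u, x:
δQ/Q = √((δu/u)² + (1·δx/x)²) = √(0.00705 + 0.0102) = 0.131
Q = 84600, so δQ = 0.131 × 84600 = 11100.

84600 ± 11100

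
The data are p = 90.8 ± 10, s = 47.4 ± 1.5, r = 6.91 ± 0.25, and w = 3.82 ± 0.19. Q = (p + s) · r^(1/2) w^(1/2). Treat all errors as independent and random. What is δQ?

Let u = p + s = 138. δu = √(δp² + δs²) = √(100 + 2.25) = 10.1, so δu/u = 0.0732.
Q is then a monomial in u, r, w:
δQ/Q = √((δu/u)² + (½·δr/r)² + (½·δw/w)²) = √(0.00535 + 0.000327 + 0.000618) = 0.0794
Q = 710, so δQ = 0.0794 × 710 = 56.4.

56.4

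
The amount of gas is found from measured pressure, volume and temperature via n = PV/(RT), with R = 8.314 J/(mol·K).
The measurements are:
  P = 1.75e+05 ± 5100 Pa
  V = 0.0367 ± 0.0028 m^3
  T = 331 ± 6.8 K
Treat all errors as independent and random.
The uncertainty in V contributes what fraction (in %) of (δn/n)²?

82.1%

(δn/n)² = (1·δP/P)² + (1·δV/V)² + (-1·δT/T)²
  P term: (1×0.0291)² = 0.000849
  V term: (1×0.0763)² = 0.00582
  T term: (-1×0.0205)² = 0.000422
Total = 0.00709. Share from V = 0.00582/0.00709 = 0.821.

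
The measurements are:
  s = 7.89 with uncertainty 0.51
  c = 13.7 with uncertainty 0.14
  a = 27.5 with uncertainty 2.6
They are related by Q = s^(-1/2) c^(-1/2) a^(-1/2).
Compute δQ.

Since Q is a product/quotient, work with relative uncertainties:
  (−½·δs/s)² = (-0.5×0.0646)² = 0.00104;  (−½·δc/c)² = (-0.5×0.0102)² = 2.61e-05;  (−½·δa/a)² = (-0.5×0.0945)² = 0.00223
δQ/Q = √(0.00331) = 0.0575
Q = 0.0183, so δQ = 0.0575 × 0.0183 = 0.00105.

0.00105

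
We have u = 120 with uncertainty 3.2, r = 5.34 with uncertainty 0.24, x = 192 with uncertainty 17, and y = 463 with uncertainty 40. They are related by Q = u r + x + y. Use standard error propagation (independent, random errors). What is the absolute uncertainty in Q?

Let p = u·r = 641. δp/p = √((1·δu/u)² + (1·δr/r)²) = √(0.000711 + 0.00202) = 0.0523, so δp = 33.5.
Q = p + x + y: δQ = √(δp² + δx² + δy²) = √(1120 + 289 + 1600) = 54.9

54.9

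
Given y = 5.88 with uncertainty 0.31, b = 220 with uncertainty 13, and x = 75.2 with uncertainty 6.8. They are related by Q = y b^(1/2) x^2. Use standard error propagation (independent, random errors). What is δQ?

Since Q is a product/quotient, work with relative uncertainties:
  (1·δy/y)² = (1×0.0527)² = 0.00278;  (½·δb/b)² = (0.5×0.0591)² = 0.000873;  (2·δx/x)² = (2×0.0904)² = 0.0327
δQ/Q = √(0.0364) = 0.191
Q = 4.93e+05, so δQ = 0.191 × 4.93e+05 = 94000.

94000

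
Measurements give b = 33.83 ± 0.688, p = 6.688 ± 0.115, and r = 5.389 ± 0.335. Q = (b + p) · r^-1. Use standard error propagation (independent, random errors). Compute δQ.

0.485

Let u = b + p = 40.52. δu = √(δb² + δp²) = √(0.473 + 0.0132) = 0.698, so δu/u = 0.0172.
Q is then a monomial in u, r:
δQ/Q = √((δu/u)² + (-1·δr/r)²) = √(0.000296 + 0.00386) = 0.0645
Q = 7.519, so δQ = 0.0645 × 7.519 = 0.485.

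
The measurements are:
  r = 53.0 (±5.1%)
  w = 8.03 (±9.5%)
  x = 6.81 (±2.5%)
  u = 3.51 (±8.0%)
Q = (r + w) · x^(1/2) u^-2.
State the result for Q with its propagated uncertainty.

12.9 ± 2.16

Let h = r + w = 61.0. δh = √(δr² + δw²) = √(7.31 + 0.582) = 2.81, so δh/h = 0.0460.
Q is then a monomial in h, x, u:
δQ/Q = √((δh/h)² + (½·δx/x)² + (-2·δu/u)²) = √(0.00212 + 0.000156 + 0.0256) = 0.167
Q = 12.9, so δQ = 0.167 × 12.9 = 2.16.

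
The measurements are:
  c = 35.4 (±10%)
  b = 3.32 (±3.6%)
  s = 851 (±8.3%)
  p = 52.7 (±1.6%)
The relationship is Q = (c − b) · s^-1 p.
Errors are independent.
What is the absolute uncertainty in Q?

0.276

Let u = c − b = 32.1. δu = √(δc² + δb²) = √(12.5 + 0.0143) = 3.54, so δu/u = 0.110.
Q is then a monomial in u, s, p:
δQ/Q = √((δu/u)² + (-1·δs/s)² + (1·δp/p)²) = √(0.0122 + 0.00689 + 0.000256) = 0.139
Q = 1.99, so δQ = 0.139 × 1.99 = 0.276.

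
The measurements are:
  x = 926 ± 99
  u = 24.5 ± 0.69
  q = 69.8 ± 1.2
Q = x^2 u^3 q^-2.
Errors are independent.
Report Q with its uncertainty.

Each factor contributes (exponent × relative error)² to (δQ/Q)²:
  (2·δx/x)² = (2×0.107)² = 0.0457;  (3·δu/u)² = (3×0.0282)² = 0.00714;  (-2·δq/q)² = (-2×0.0172)² = 0.00118
δQ/Q = √(0.0540) = 0.232
Q = 2.59e+06, so δQ = 0.232 × 2.59e+06 = 6.02e+05.

(2.59 ± 0.602) × 10^6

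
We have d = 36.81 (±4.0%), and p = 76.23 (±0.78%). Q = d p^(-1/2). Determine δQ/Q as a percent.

4.02%

Since Q is a product/quotient, work with relative uncertainties:
  (1·δd/d)² = (1×0.0400)² = 0.00160;  (−½·δp/p)² = (-0.5×0.00780)² = 1.52e-05
δQ/Q = √(0.00162) = 0.0402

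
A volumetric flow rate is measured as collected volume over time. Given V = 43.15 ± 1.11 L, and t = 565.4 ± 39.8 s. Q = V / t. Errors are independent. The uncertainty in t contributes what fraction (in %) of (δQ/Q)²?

88.2%

(δQ/Q)² = (1·δV/V)² + (-1·δt/t)²
  V term: (1×0.0257)² = 0.000662
  t term: (-1×0.0704)² = 0.00496
Total = 0.00562. Share from t = 0.00496/0.00562 = 0.882.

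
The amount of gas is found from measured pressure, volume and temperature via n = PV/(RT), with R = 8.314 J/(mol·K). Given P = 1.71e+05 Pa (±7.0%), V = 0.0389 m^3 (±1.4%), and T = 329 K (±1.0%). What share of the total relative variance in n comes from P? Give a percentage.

94.3%

(δn/n)² = (1·δP/P)² + (1·δV/V)² + (-1·δT/T)²
  P term: (1×0.0700)² = 0.00490
  V term: (1×0.0140)² = 0.000196
  T term: (-1×0.0100)² = 0.000100
Total = 0.00520. Share from P = 0.00490/0.00520 = 0.943.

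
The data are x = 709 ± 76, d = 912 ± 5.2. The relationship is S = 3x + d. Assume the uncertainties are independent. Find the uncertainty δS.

Each term contributes (cᵢ δxᵢ)² to (δS)²:
  (3·δx)² = 52000;  (δd)² = 27.0
δS = √(52000) = 228

228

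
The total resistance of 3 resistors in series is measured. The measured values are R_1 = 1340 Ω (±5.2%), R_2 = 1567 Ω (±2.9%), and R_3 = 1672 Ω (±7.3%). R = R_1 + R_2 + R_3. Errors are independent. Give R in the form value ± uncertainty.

For a sum/difference, combine absolute errors in quadrature:
  (δR_1)² = 4860;  (δR_2)² = 2070;  (δR_3)² = 14900
δR = √(21800) = 148 Ω
R = 4579 Ω.

4579 ± 148 Ω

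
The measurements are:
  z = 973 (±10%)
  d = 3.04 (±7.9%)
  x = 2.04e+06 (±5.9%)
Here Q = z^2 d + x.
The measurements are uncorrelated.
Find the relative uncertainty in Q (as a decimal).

0.128

Let p = z^2·d = 2.88e+06. δp/p = √((2·δz/z)² + (1·δd/d)²) = √(0.0400 + 0.00624) = 0.215, so δp = 6.19e+05.
Q = p + x: δQ = √(δp² + δx²) = √(3.83e+11 + 1.45e+10) = 6.3e+05
Q = 4.92e+06, so δQ/Q = 6.3e+05/4.92e+06 = 0.128.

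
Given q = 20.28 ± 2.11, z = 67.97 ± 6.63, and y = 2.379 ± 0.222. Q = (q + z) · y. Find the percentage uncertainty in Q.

12.2%

Let u = q + z = 88.25. δu = √(δq² + δz²) = √(4.45 + 44.0) = 6.96, so δu/u = 0.0788.
Q is then a monomial in u, y:
δQ/Q = √((δu/u)² + (1·δy/y)²) = √(0.00622 + 0.00871) = 0.122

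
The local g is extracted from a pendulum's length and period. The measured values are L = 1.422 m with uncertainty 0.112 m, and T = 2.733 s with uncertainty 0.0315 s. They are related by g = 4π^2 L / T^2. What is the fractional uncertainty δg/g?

0.0821

Since g is a product/quotient, work with relative uncertainties:
  (1·δL/L)² = (1×0.0788)² = 0.00620;  (-2·δT/T)² = (-2×0.0115)² = 0.000531
δg/g = √(0.00673) = 0.0821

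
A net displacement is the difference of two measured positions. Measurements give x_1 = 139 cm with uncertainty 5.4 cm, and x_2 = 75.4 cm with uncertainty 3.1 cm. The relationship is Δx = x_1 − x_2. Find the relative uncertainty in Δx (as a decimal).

Sums and differences: (δΔx)² = Σ (cᵢ δxᵢ)².
  (δx_1)² = 29.2;  (δx_2)² = 9.61
δΔx = √(38.8) = 6.23 cm
Δx = 63.6 cm, so δΔx/Δx = 6.23/63.6 = 0.0979.

0.0979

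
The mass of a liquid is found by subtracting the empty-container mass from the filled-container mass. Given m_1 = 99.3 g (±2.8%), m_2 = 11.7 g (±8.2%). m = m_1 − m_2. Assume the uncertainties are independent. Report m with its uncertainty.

m is a linear combination, so absolute uncertainties add in quadrature:
  (δm_1)² = 7.73;  (δm_2)² = 0.920
δm = √(8.65) = 2.94 g
m = 87.6 g.

87.6 ± 2.94 g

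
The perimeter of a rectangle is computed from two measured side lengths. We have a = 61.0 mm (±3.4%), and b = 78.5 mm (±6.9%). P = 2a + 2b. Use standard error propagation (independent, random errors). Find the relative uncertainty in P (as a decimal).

0.0416

Each term contributes (cᵢ δxᵢ)² to (δP)²:
  (2·δa)² = 17.2;  (2·δb)² = 117
δP = √(135) = 11.6 mm
P = 279 mm, so δP/P = 11.6/279 = 0.0416.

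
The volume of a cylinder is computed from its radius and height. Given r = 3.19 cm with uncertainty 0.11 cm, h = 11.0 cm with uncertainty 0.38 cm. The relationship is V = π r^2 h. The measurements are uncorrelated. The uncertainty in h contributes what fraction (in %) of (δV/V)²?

(δV/V)² = (2·δr/r)² + (1·δh/h)²
  r term: (2×0.0345)² = 0.00476
  h term: (1×0.0345)² = 0.00119
Total = 0.00595. Share from h = 0.00119/0.00595 = 0.201.

20.1%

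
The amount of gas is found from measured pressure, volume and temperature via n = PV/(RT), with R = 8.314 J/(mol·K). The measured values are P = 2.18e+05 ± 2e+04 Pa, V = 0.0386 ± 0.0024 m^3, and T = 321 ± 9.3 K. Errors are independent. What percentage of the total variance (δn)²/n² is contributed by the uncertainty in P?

(δn/n)² = (1·δP/P)² + (1·δV/V)² + (-1·δT/T)²
  P term: (1×0.0917)² = 0.00842
  V term: (1×0.0622)² = 0.00387
  T term: (-1×0.0290)² = 0.000839
Total = 0.0131. Share from P = 0.00842/0.0131 = 0.641.

64.1%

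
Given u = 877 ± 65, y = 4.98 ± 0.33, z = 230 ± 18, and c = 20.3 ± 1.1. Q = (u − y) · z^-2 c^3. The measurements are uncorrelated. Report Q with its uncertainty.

138 ± 32.8

Let w = u − y = 872. δw = √(δu² + δy²) = √(4220 + 0.109) = 65.0, so δw/w = 0.0745.
Q is then a monomial in w, z, c:
δQ/Q = √((δw/w)² + (-2·δz/z)² + (3·δc/c)²) = √(0.00556 + 0.0245 + 0.0264) = 0.238
Q = 138, so δQ = 0.238 × 138 = 32.8.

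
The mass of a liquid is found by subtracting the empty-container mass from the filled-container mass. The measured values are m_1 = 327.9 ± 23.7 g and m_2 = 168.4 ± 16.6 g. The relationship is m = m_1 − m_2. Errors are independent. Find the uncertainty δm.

28.9 g

Each term contributes (cᵢ δxᵢ)² to (δm)²:
  (δm_1)² = 562;  (δm_2)² = 276
δm = √(837) = 28.9 g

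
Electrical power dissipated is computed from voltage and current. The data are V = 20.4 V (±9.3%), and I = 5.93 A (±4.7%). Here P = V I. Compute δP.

12.6 W

Products/powers → add relative errors in quadrature, weighted by exponent:
  (1·δV/V)² = (1×0.0930)² = 0.00865;  (1·δI/I)² = (1×0.0470)² = 0.00221
δP/P = √(0.0109) = 0.104
P = 121 W, so δP = 0.104 × 121 = 12.6 W.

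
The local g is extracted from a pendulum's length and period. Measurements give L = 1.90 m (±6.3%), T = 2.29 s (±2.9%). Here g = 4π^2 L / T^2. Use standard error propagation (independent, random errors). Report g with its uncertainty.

Products/powers → add relative errors in quadrature, weighted by exponent:
  (1·δL/L)² = (1×0.0630)² = 0.00397;  (-2·δT/T)² = (-2×0.0290)² = 0.00336
δg/g = √(0.00733) = 0.0856
g = 14.3 m/s^2, so δg = 0.0856 × 14.3 = 1.22 m/s^2.

14.3 ± 1.22 m/s^2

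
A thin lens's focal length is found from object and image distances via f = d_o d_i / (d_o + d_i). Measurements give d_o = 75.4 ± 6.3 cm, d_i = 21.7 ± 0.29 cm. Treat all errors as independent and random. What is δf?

0.360 cm

∂f/∂d_o = (d_i/(d_o+d_i))² = 0.0499;  ∂f/∂d_i = (d_o/(d_o+d_i))² = 0.603
δf = √((∂f/∂d_o · δd_o)² + (∂f/∂d_i · δd_i)²) = √(0.0990 + 0.0306) = 0.360 cm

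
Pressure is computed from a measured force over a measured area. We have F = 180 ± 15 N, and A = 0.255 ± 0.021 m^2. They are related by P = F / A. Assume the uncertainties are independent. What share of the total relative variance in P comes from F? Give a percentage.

(δP/P)² = (1·δF/F)² + (-1·δA/A)²
  F term: (1×0.0833)² = 0.00694
  A term: (-1×0.0824)² = 0.00678
Total = 0.0137. Share from F = 0.00694/0.0137 = 0.506.

50.6%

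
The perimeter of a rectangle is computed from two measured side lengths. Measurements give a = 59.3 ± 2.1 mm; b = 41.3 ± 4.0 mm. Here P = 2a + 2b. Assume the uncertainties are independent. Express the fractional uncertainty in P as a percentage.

4.49%

P is a linear combination, so absolute uncertainties add in quadrature:
  (2·δa)² = 17.6;  (2·δb)² = 64.0
δP = √(81.6) = 9.04 mm
P = 201 mm, so δP/P = 9.04/201 = 0.0449.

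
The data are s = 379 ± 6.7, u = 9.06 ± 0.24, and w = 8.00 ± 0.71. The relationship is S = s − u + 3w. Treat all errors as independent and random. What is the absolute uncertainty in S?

S is a linear combination, so absolute uncertainties add in quadrature:
  (δs)² = 44.9;  (δu)² = 0.0576;  (3·δw)² = 4.54
δS = √(49.5) = 7.03

7.03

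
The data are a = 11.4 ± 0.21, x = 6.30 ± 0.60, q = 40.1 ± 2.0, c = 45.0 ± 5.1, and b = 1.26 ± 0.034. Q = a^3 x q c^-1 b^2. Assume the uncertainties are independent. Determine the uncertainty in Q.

For a monomial Q ∝ a^3, x, q, c^-1, b^2, fractional errors add in quadrature:
  (3·δa/a)² = (3×0.0184)² = 0.00305;  (1·δx/x)² = (1×0.0952)² = 0.00907;  (1·δq/q)² = (1×0.0499)² = 0.00249;  (-1·δc/c)² = (-1×0.113)² = 0.0128;  (2·δb/b)² = (2×0.0270)² = 0.00291
δQ/Q = √(0.0304) = 0.174
Q = 13200, so δQ = 0.174 × 13200 = 2300.

2300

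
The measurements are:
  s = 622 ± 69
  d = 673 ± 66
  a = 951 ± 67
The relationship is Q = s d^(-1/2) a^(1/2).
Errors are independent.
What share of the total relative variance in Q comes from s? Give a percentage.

77.1%

(δQ/Q)² = (1·δs/s)² + (−½·δd/d)² + (½·δa/a)²
  s term: (1×0.111)² = 0.0123
  d term: (-0.5×0.0981)² = 0.00240
  a term: (0.5×0.0705)² = 0.00124
Total = 0.0160. Share from s = 0.0123/0.0160 = 0.771.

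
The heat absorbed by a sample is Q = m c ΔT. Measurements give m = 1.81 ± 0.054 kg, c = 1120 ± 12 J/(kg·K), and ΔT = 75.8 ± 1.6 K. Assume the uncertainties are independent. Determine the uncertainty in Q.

Q is a product of powers, so relative uncertainties combine in quadrature:
  (1·δm/m)² = (1×0.0298)² = 0.000890;  (1·δc/c)² = (1×0.0107)² = 0.000115;  (1·δΔT/ΔT)² = (1×0.0211)² = 0.000446
δQ/Q = √(0.00145) = 0.0381
Q = 1.54e+05 J, so δQ = 0.0381 × 1.54e+05 = 5850 J.

5850 J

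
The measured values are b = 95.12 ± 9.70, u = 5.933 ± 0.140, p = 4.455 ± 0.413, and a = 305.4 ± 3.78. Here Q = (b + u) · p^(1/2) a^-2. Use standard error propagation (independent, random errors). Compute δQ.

Let w = b + u = 101.1. δw = √(δb² + δu²) = √(94.1 + 0.0196) = 9.70, so δw/w = 0.0960.
Q is then a monomial in w, p, a:
δQ/Q = √((δw/w)² + (½·δp/p)² + (-2·δa/a)²) = √(0.00922 + 0.00215 + 0.000613) = 0.109
Q = 0.002287, so δQ = 0.109 × 0.002287 = 0.000250.

0.000250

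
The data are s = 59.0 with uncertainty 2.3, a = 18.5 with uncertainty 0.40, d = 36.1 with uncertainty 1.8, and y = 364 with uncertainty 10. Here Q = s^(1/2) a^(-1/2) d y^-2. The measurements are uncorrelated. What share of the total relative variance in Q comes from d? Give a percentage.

41.4%

(δQ/Q)² = (½·δs/s)² + (−½·δa/a)² + (1·δd/d)² + (-2·δy/y)²
  s term: (0.5×0.0390)² = 0.000380
  a term: (-0.5×0.0216)² = 0.000117
  d term: (1×0.0499)² = 0.00249
  y term: (-2×0.0275)² = 0.00302
Total = 0.00600. Share from d = 0.00249/0.00600 = 0.414.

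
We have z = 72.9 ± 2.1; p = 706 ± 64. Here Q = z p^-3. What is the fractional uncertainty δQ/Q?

Each factor contributes (exponent × relative error)² to (δQ/Q)²:
  (1·δz/z)² = (1×0.0288)² = 0.000830;  (-3·δp/p)² = (-3×0.0907)² = 0.0740
δQ/Q = √(0.0748) = 0.273

0.273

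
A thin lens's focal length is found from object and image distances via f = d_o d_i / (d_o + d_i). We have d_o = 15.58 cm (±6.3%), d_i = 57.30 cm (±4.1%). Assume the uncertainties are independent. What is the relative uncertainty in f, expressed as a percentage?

∂f/∂d_o = (d_i/(d_o+d_i))² = 0.618;  ∂f/∂d_i = (d_o/(d_o+d_i))² = 0.0457
δf = √((∂f/∂d_o · δd_o)² + (∂f/∂d_i · δd_i)²) = √(0.368 + 0.0115) = 0.616 cm
f = 12.25 cm, so δf/f = 0.616/12.25 = 0.0503.

5.03%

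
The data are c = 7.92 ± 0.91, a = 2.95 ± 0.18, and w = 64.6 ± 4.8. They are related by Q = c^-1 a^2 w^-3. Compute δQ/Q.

0.279

Q is a product of powers, so relative uncertainties combine in quadrature:
  (-1·δc/c)² = (-1×0.115)² = 0.0132;  (2·δa/a)² = (2×0.0610)² = 0.0149;  (-3·δw/w)² = (-3×0.0743)² = 0.0497
δQ/Q = √(0.0778) = 0.279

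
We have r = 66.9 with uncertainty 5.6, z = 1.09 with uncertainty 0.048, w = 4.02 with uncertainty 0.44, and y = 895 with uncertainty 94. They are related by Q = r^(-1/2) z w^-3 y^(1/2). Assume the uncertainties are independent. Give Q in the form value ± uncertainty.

0.0614 ± 0.0207

Each factor contributes (exponent × relative error)² to (δQ/Q)²:
  (−½·δr/r)² = (-0.5×0.0837)² = 0.00175;  (1·δz/z)² = (1×0.0440)² = 0.00194;  (-3·δw/w)² = (-3×0.109)² = 0.108;  (½·δy/y)² = (0.5×0.105)² = 0.00276
δQ/Q = √(0.114) = 0.338
Q = 0.0614, so δQ = 0.338 × 0.0614 = 0.0207.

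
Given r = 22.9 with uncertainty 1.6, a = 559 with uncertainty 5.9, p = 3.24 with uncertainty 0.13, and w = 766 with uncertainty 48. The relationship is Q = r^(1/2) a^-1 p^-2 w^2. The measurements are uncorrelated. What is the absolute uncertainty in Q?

73.3

Each factor contributes (exponent × relative error)² to (δQ/Q)²:
  (½·δr/r)² = (0.5×0.0699)² = 0.00122;  (-1·δa/a)² = (-1×0.0106)² = 0.000111;  (-2·δp/p)² = (-2×0.0401)² = 0.00644;  (2·δw/w)² = (2×0.0627)² = 0.0157
δQ/Q = √(0.0235) = 0.153
Q = 478, so δQ = 0.153 × 478 = 73.3.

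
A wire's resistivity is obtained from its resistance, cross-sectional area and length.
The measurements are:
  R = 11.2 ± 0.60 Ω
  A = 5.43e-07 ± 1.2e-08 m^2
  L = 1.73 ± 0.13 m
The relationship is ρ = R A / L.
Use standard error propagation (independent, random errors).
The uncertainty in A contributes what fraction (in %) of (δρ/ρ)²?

(δρ/ρ)² = (1·δR/R)² + (1·δA/A)² + (-1·δL/L)²
  R term: (1×0.0536)² = 0.00287
  A term: (1×0.0221)² = 0.000488
  L term: (-1×0.0751)² = 0.00565
Total = 0.00900. Share from A = 0.000488/0.00900 = 0.0542.

5.42%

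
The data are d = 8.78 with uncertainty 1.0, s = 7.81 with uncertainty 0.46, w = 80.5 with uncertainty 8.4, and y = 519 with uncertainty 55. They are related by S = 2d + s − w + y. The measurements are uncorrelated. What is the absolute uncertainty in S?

55.7

Sums and differences: (δS)² = Σ (cᵢ δxᵢ)².
  (2·δd)² = 4.00;  (δs)² = 0.212;  (δw)² = 70.6;  (δy)² = 3020
δS = √(3100) = 55.7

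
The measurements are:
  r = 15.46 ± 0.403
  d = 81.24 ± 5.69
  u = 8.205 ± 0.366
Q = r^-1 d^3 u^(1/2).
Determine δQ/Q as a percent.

Relative error in a monomial: (δQ/Q)² = Σ (nᵢ · δxᵢ/xᵢ)².
  (-1·δr/r)² = (-1×0.0261)² = 0.000680;  (3·δd/d)² = (3×0.0700)² = 0.0441;  (½·δu/u)² = (0.5×0.0446)² = 0.000497
δQ/Q = √(0.0453) = 0.213

21.3%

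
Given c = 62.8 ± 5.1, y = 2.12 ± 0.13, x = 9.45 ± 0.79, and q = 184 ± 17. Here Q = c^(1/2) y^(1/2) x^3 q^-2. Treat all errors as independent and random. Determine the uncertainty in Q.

0.0908

Products/powers → add relative errors in quadrature, weighted by exponent:
  (½·δc/c)² = (0.5×0.0812)² = 0.00165;  (½·δy/y)² = (0.5×0.0613)² = 0.000940;  (3·δx/x)² = (3×0.0836)² = 0.0629;  (-2·δq/q)² = (-2×0.0924)² = 0.0341
δQ/Q = √(0.0996) = 0.316
Q = 0.288, so δQ = 0.316 × 0.288 = 0.0908.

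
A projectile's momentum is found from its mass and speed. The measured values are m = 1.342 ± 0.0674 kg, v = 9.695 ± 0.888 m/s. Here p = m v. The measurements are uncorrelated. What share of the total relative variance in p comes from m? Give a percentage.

(δp/p)² = (1·δm/m)² + (1·δv/v)²
  m term: (1×0.0502)² = 0.00252
  v term: (1×0.0916)² = 0.00839
Total = 0.0109. Share from m = 0.00252/0.0109 = 0.231.

23.1%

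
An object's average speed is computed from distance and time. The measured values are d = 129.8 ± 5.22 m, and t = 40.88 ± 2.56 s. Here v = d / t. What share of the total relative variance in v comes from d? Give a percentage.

(δv/v)² = (1·δd/d)² + (-1·δt/t)²
  d term: (1×0.0402)² = 0.00162
  t term: (-1×0.0626)² = 0.00392
Total = 0.00554. Share from d = 0.00162/0.00554 = 0.292.

29.2%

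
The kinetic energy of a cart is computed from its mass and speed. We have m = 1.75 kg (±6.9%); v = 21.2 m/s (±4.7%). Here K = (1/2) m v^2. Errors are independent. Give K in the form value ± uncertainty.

For a monomial K ∝ m, v^2, fractional errors add in quadrature:
  (1·δm/m)² = (1×0.0690)² = 0.00476;  (2·δv/v)² = (2×0.0470)² = 0.00884
δK/K = √(0.0136) = 0.117
K = 393 J, so δK = 0.117 × 393 = 45.9 J.

393 ± 45.9 J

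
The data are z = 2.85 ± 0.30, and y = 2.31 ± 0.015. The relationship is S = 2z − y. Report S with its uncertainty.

For a sum/difference, combine absolute errors in quadrature:
  (2·δz)² = 0.360;  (δy)² = 0.000225
δS = √(0.360) = 0.600
S = 3.39.

3.39 ± 0.600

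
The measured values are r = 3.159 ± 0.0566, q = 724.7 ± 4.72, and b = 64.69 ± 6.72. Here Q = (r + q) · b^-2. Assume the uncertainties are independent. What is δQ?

Let u = r + q = 727.9. δu = √(δr² + δq²) = √(0.00320 + 22.3) = 4.72, so δu/u = 0.00649.
Q is then a monomial in u, b:
δQ/Q = √((δu/u)² + (-2·δb/b)²) = √(4.21e-05 + 0.0432) = 0.208
Q = 0.1739, so δQ = 0.208 × 0.1739 = 0.0362.

0.0362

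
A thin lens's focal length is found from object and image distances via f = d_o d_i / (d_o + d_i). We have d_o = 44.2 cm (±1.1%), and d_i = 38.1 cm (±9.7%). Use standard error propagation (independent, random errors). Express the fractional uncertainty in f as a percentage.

5.23%

∂f/∂d_o = (d_i/(d_o+d_i))² = 0.214;  ∂f/∂d_i = (d_o/(d_o+d_i))² = 0.288
δf = √((∂f/∂d_o · δd_o)² + (∂f/∂d_i · δd_i)²) = √(0.0109 + 1.14) = 1.07 cm
f = 20.5 cm, so δf/f = 1.07/20.5 = 0.0523.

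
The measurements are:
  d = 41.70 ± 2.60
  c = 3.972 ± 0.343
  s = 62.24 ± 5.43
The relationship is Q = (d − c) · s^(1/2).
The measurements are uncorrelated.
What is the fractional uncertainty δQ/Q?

0.0821

Let u = d − c = 37.73. δu = √(δd² + δc²) = √(6.76 + 0.118) = 2.62, so δu/u = 0.0695.
Q is then a monomial in u, s:
δQ/Q = √((δu/u)² + (½·δs/s)²) = √(0.00483 + 0.00190) = 0.0821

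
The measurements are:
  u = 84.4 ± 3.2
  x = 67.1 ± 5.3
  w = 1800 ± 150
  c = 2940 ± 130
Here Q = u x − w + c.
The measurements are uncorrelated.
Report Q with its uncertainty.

6800 ± 534

Let p = u·x = 5660. δp/p = √((1·δu/u)² + (1·δx/x)²) = √(0.00144 + 0.00624) = 0.0876, so δp = 496.
Q = p − w + c: δQ = √(δp² + δw² + δc²) = √(2.46e+05 + 22500 + 16900) = 534
Q = 6800.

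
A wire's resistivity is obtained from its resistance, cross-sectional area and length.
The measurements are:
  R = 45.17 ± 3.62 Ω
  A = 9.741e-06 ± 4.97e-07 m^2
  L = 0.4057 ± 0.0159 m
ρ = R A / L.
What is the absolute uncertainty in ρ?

0.000111 Ω·m

Since ρ is a product/quotient, work with relative uncertainties:
  (1·δR/R)² = (1×0.0801)² = 0.00642;  (1·δA/A)² = (1×0.0510)² = 0.00260;  (-1·δL/L)² = (-1×0.0392)² = 0.00154
δρ/ρ = √(0.0106) = 0.103
ρ = 0.001085 Ω·m, so δρ = 0.103 × 0.001085 = 0.000111 Ω·m.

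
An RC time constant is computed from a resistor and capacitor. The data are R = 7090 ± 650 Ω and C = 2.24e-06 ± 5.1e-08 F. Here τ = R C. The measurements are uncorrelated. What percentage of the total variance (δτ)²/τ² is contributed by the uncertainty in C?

5.81%

(δτ/τ)² = (1·δR/R)² + (1·δC/C)²
  R term: (1×0.0917)² = 0.00840
  C term: (1×0.0228)² = 0.000518
Total = 0.00892. Share from C = 0.000518/0.00892 = 0.0581.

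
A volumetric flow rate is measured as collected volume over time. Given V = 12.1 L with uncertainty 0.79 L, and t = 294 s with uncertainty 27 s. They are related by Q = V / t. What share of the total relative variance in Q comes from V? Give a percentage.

33.6%

(δQ/Q)² = (1·δV/V)² + (-1·δt/t)²
  V term: (1×0.0653)² = 0.00426
  t term: (-1×0.0918)² = 0.00843
Total = 0.0127. Share from V = 0.00426/0.0127 = 0.336.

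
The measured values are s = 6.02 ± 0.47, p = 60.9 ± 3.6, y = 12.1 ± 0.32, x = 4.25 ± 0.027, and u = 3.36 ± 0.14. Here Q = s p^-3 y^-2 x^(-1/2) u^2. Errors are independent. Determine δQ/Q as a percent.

Each factor contributes (exponent × relative error)² to (δQ/Q)²:
  (1·δs/s)² = (1×0.0781)² = 0.00610;  (-3·δp/p)² = (-3×0.0591)² = 0.0314;  (-2·δy/y)² = (-2×0.0264)² = 0.00280;  (−½·δx/x)² = (-0.5×0.00635)² = 1.01e-05;  (2·δu/u)² = (2×0.0417)² = 0.00694
δQ/Q = √(0.0473) = 0.217

21.7%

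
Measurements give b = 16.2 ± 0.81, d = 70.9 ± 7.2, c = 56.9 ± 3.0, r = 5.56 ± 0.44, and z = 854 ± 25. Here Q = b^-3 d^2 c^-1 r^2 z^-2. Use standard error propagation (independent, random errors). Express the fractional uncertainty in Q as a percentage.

30.8%

Products/powers → add relative errors in quadrature, weighted by exponent:
  (-3·δb/b)² = (-3×0.0500)² = 0.0225;  (2·δd/d)² = (2×0.102)² = 0.0413;  (-1·δc/c)² = (-1×0.0527)² = 0.00278;  (2·δr/r)² = (2×0.0791)² = 0.0251;  (-2·δz/z)² = (-2×0.0293)² = 0.00343
δQ/Q = √(0.0950) = 0.308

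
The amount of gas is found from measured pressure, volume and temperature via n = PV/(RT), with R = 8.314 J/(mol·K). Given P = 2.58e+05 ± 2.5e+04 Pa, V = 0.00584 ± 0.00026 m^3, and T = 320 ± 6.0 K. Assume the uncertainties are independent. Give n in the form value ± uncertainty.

Each factor contributes (exponent × relative error)² to (δn/n)²:
  (1·δP/P)² = (1×0.0969)² = 0.00939;  (1·δV/V)² = (1×0.0445)² = 0.00198;  (-1·δT/T)² = (-1×0.0187)² = 0.000352
δn/n = √(0.0117) = 0.108
n = 0.566 mol, so δn = 0.108 × 0.566 = 0.0613 mol.

0.566 ± 0.0613 mol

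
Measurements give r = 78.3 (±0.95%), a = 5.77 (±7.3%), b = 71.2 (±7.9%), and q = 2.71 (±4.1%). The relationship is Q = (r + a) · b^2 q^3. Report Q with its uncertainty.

Let u = r + a = 84.1. δu = √(δr² + δa²) = √(0.553 + 0.177) = 0.855, so δu/u = 0.0102.
Q is then a monomial in u, b, q:
δQ/Q = √((δu/u)² + (2·δb/b)² + (3·δq/q)²) = √(0.000103 + 0.0250 + 0.0151) = 0.200
Q = 8.48e+06, so δQ = 0.200 × 8.48e+06 = 1.7e+06.

(8.48 ± 1.70) × 10^6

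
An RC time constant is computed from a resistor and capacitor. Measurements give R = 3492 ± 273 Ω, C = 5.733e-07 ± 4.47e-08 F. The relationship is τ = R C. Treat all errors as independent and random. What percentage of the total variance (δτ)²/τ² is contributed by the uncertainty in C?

49.9%

(δτ/τ)² = (1·δR/R)² + (1·δC/C)²
  R term: (1×0.0782)² = 0.00611
  C term: (1×0.0780)² = 0.00608
Total = 0.0122. Share from C = 0.00608/0.0122 = 0.499.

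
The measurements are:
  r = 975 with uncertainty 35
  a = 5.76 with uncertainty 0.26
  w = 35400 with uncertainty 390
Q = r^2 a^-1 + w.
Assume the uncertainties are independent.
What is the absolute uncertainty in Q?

Let p = r^2·a^-1 = 1.65e+05. δp/p = √((2·δr/r)² + (-1·δa/a)²) = √(0.00515 + 0.00204) = 0.0848, so δp = 14000.
Q = p + w: δQ = √(δp² + δw²) = √(1.96e+08 + 1.52e+05) = 14000

14000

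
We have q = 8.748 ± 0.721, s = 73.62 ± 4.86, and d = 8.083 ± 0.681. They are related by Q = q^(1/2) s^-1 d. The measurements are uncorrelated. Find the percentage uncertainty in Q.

11.5%

Q is a product of powers, so relative uncertainties combine in quadrature:
  (½·δq/q)² = (0.5×0.0824)² = 0.00170;  (-1·δs/s)² = (-1×0.0660)² = 0.00436;  (1·δd/d)² = (1×0.0843)² = 0.00710
δQ/Q = √(0.0132) = 0.115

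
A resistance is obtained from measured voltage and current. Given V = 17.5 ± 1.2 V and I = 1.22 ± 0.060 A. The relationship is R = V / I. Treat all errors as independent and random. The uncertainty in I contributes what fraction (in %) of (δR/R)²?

(δR/R)² = (1·δV/V)² + (-1·δI/I)²
  V term: (1×0.0686)² = 0.00470
  I term: (-1×0.0492)² = 0.00242
Total = 0.00712. Share from I = 0.00242/0.00712 = 0.340.

34.0%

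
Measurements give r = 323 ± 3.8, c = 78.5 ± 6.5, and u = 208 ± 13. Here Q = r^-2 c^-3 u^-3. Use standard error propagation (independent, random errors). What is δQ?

Since Q is a product/quotient, work with relative uncertainties:
  (-2·δr/r)² = (-2×0.0118)² = 0.000554;  (-3·δc/c)² = (-3×0.0828)² = 0.0617;  (-3·δu/u)² = (-3×0.0625)² = 0.0352
δQ/Q = √(0.0974) = 0.312
Q = 2.2e-18, so δQ = 0.312 × 2.2e-18 = 6.87e-19.

6.87e-19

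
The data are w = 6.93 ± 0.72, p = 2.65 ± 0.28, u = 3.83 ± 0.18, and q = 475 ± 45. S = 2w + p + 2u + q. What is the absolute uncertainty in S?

Each term contributes (cᵢ δxᵢ)² to (δS)²:
  (2·δw)² = 2.07;  (δp)² = 0.0784;  (2·δu)² = 0.130;  (δq)² = 2020
δS = √(2030) = 45.0

45.0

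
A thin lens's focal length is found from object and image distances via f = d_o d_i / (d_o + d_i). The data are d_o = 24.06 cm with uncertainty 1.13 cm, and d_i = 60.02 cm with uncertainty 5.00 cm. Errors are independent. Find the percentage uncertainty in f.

4.11%

∂f/∂d_o = (d_i/(d_o+d_i))² = 0.510;  ∂f/∂d_i = (d_o/(d_o+d_i))² = 0.0819
δf = √((∂f/∂d_o · δd_o)² + (∂f/∂d_i · δd_i)²) = √(0.332 + 0.168) = 0.707 cm
f = 17.18 cm, so δf/f = 0.707/17.18 = 0.0411.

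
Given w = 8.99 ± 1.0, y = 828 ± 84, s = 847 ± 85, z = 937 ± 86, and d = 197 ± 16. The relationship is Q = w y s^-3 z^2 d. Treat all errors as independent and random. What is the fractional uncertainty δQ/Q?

Q is a product of powers, so relative uncertainties combine in quadrature:
  (1·δw/w)² = (1×0.111)² = 0.0124;  (1·δy/y)² = (1×0.101)² = 0.0103;  (-3·δs/s)² = (-3×0.100)² = 0.0906;  (2·δz/z)² = (2×0.0918)² = 0.0337;  (1·δd/d)² = (1×0.0812)² = 0.00660
δQ/Q = √(0.154) = 0.392

0.392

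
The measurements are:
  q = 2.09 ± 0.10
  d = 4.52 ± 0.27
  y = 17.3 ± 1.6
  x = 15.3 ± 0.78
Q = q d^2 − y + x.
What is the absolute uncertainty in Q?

5.78

Let p = q·d^2 = 42.7. δp/p = √((1·δq/q)² + (2·δd/d)²) = √(0.00229 + 0.0143) = 0.129, so δp = 5.50.
Q = p − y + x: δQ = √(δp² + δy² + δx²) = √(30.2 + 2.56 + 0.608) = 5.78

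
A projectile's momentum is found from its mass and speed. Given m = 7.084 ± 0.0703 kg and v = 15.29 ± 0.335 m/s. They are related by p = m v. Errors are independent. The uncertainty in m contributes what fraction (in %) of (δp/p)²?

17.0%

(δp/p)² = (1·δm/m)² + (1·δv/v)²
  m term: (1×0.00992)² = 9.85e-05
  v term: (1×0.0219)² = 0.000480
Total = 0.000579. Share from m = 9.85e-05/0.000579 = 0.170.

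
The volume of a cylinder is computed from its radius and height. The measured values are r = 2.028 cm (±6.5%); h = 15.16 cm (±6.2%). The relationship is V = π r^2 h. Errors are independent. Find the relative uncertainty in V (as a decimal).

Since V is a product/quotient, work with relative uncertainties:
  (2·δr/r)² = (2×0.0650)² = 0.0169;  (1·δh/h)² = (1×0.0620)² = 0.00384
δV/V = √(0.0207) = 0.144

0.144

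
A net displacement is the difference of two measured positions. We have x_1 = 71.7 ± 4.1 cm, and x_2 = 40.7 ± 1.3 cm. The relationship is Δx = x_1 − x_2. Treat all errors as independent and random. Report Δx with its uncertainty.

Each term contributes (cᵢ δxᵢ)² to (δΔx)²:
  (δx_1)² = 16.8;  (δx_2)² = 1.69
δΔx = √(18.5) = 4.30 cm
Δx = 31.0 cm.

31.0 ± 4.30 cm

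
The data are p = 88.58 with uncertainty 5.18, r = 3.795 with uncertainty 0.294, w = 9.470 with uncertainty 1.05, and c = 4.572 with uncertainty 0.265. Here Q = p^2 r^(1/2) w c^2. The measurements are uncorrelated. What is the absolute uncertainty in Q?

6.12e+05

Relative error in a monomial: (δQ/Q)² = Σ (nᵢ · δxᵢ/xᵢ)².
  (2·δp/p)² = (2×0.0585)² = 0.0137;  (½·δr/r)² = (0.5×0.0775)² = 0.00150;  (1·δw/w)² = (1×0.111)² = 0.0123;  (2·δc/c)² = (2×0.0580)² = 0.0134
δQ/Q = √(0.0409) = 0.202
Q = 3.026e+06, so δQ = 0.202 × 3.026e+06 = 6.12e+05.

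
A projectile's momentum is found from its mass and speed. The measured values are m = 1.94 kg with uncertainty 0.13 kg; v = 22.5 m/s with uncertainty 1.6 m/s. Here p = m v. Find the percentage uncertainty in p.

9.77%

Relative error in a monomial: (δp/p)² = Σ (nᵢ · δxᵢ/xᵢ)².
  (1·δm/m)² = (1×0.0670)² = 0.00449;  (1·δv/v)² = (1×0.0711)² = 0.00506
δp/p = √(0.00955) = 0.0977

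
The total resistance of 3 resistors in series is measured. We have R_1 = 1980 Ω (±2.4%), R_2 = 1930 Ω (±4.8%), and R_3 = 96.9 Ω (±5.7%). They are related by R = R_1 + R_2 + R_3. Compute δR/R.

0.0260

For a sum/difference, combine absolute errors in quadrature:
  (δR_1)² = 2260;  (δR_2)² = 8580;  (δR_3)² = 30.5
δR = √(10900) = 104 Ω
R = 4010 Ω, so δR/R = 104/4010 = 0.0260.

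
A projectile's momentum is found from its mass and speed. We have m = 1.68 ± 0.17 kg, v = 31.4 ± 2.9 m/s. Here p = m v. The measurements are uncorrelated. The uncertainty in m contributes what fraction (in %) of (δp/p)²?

(δp/p)² = (1·δm/m)² + (1·δv/v)²
  m term: (1×0.101)² = 0.0102
  v term: (1×0.0924)² = 0.00853
Total = 0.0188. Share from m = 0.0102/0.0188 = 0.546.

54.6%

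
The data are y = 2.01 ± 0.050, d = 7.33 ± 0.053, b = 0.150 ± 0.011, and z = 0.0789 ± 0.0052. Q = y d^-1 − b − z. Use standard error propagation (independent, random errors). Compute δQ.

Let p = y·d^-1 = 0.274. δp/p = √((1·δy/y)² + (-1·δd/d)²) = √(0.000619 + 5.23e-05) = 0.0259, so δp = 0.00710.
Q = p − b − z: δQ = √(δp² + δb² + δz²) = √(5.05e-05 + 0.000121 + 2.7e-05) = 0.0141

0.0141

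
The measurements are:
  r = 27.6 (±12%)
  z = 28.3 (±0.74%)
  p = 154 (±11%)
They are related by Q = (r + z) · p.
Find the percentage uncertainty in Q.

12.5%

Let u = r + z = 55.9. δu = √(δr² + δz²) = √(11.0 + 0.0439) = 3.32, so δu/u = 0.0594.
Q is then a monomial in u, p:
δQ/Q = √((δu/u)² + (1·δp/p)²) = √(0.00352 + 0.0121) = 0.125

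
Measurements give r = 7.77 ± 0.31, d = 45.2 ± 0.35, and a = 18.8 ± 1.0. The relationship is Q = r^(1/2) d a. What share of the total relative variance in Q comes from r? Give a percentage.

(δQ/Q)² = (½·δr/r)² + (1·δd/d)² + (1·δa/a)²
  r term: (0.5×0.0399)² = 0.000398
  d term: (1×0.00774)² = 6e-05
  a term: (1×0.0532)² = 0.00283
Total = 0.00329. Share from r = 0.000398/0.00329 = 0.121.

12.1%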